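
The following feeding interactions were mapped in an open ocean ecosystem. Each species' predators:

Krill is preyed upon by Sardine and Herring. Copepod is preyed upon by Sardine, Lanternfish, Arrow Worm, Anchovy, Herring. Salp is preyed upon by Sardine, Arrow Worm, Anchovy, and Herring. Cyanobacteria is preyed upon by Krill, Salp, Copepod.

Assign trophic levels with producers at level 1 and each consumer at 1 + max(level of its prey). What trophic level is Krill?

Trophic level 2

Cyanobacteria is a producer → level 1.
Krill eats Cyanobacteria → level 2.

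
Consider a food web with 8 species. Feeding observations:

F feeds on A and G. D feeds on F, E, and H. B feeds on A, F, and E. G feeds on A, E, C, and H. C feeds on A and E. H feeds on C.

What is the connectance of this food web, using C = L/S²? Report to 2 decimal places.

The web has S = 8 species and L = 15 feeding links.
C = L / S² = 15 / 64 = 0.2344 ≈ 0.23.

C = 0.23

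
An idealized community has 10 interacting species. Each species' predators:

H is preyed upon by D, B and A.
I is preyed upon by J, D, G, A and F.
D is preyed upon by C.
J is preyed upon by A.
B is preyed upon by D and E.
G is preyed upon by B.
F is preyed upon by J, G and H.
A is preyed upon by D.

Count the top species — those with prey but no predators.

Top species (has prey, but nothing eats it): E, C.
Count: 2.

2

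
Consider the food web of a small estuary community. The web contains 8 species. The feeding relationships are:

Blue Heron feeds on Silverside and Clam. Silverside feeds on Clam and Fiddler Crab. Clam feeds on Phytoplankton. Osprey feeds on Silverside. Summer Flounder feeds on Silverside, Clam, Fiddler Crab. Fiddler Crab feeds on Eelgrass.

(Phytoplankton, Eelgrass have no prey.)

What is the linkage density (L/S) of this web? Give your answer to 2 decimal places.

L/S = 1.25

There are L = 10 links among S = 8 species.
L/S = 10/8 = 1.2500 ≈ 1.25.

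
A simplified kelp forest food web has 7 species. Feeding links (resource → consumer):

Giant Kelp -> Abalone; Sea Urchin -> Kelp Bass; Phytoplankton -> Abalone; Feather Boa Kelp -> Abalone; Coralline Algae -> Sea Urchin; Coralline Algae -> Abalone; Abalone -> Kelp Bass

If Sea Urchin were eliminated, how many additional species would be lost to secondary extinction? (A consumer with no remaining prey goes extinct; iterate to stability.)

0

Remove Sea Urchin.
Every predator of it retains at least one other prey: Kelp Bass still has Abalone.
No consumer loses all prey, so no secondary extinctions occur.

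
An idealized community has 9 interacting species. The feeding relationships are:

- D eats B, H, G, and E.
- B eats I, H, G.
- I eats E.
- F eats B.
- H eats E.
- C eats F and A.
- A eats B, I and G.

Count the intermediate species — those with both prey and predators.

5

Intermediate species (has both prey and predators): H, I, B, A, F.
Count: 5.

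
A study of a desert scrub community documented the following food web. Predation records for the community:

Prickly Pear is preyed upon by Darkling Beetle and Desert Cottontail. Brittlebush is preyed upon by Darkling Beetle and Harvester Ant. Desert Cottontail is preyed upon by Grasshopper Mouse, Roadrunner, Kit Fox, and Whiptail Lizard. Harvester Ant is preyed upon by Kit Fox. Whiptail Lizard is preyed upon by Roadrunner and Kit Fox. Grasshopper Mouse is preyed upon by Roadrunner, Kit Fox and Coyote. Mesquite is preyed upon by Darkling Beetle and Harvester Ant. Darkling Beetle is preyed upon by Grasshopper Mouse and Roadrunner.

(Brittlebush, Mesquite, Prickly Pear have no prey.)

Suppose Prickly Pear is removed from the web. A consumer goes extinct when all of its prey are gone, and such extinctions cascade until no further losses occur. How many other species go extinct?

2

Remove Prickly Pear.
Round 1: Desert Cottontail (all prey gone) → extinct.
Round 2: Whiptail Lizard (all prey gone) → extinct.
No further losses. Total secondary extinctions: 2.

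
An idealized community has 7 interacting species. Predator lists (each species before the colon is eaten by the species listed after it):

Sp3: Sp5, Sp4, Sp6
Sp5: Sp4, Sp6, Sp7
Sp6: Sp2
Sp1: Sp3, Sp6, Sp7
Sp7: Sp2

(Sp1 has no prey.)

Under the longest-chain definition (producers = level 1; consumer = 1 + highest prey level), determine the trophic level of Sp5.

Sp1 is a producer → level 1.
Sp3 eats Sp1 → level 2.
Sp5 eats Sp3 → level 3.

Trophic level 3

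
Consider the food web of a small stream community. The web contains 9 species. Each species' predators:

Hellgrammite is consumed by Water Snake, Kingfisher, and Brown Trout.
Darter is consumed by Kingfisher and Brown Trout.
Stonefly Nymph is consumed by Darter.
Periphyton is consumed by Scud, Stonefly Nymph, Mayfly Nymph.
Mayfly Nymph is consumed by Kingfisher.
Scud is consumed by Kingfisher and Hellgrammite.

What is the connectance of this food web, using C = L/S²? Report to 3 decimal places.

C = 0.148

The web has S = 9 species and L = 12 feeding links.
C = L / S² = 12 / 81 = 0.1481 ≈ 0.148.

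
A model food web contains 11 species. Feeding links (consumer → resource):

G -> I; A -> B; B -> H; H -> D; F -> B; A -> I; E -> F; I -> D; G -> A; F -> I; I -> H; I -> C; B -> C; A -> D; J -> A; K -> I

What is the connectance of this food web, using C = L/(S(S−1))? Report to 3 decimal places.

C = 0.145

The web has S = 11 species and L = 16 feeding links.
C = L / (S(S−1)) = 16 / 110 = 0.1455 ≈ 0.145.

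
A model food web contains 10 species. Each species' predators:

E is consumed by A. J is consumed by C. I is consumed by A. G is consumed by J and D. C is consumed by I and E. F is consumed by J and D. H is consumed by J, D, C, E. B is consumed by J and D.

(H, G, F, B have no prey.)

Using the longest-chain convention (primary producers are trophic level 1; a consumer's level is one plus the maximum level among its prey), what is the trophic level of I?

Trophic level 4

H is a producer → level 1.
J eats H (level 1); other prey at levels: G 1, F 1, B 1 → level 2.
C eats J (level 2); other prey at levels: H 1 → level 3.
I eats C → level 4.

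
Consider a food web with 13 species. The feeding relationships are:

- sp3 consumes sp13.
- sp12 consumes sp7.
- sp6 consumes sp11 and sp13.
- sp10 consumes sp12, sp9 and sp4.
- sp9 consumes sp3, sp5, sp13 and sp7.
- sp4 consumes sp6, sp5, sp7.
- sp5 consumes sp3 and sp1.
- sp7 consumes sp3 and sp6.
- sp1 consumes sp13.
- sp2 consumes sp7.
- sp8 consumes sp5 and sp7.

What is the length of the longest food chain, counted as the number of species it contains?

One longest chain: sp13 → sp3 → sp7 → sp4 → sp10.
It has 5 species and 4 links.

5 species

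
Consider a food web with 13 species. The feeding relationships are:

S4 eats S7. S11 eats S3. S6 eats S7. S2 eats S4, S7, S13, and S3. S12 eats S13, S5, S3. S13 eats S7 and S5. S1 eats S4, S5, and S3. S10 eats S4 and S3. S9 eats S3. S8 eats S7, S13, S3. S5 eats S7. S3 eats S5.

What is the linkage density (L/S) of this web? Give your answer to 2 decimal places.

There are L = 23 links among S = 13 species.
L/S = 23/13 = 1.7692 ≈ 1.77.

L/S = 1.77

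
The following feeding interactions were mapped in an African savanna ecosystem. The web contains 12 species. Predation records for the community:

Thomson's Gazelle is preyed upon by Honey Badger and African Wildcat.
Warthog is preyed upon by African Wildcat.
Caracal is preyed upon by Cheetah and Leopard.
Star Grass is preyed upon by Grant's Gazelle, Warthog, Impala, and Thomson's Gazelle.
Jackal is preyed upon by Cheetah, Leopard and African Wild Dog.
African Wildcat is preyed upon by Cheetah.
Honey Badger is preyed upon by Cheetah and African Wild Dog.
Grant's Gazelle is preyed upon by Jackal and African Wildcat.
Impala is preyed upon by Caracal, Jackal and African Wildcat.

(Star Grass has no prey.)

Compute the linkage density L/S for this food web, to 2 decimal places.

L/S = 1.67

There are L = 20 links among S = 12 species.
L/S = 20/12 = 1.6667 ≈ 1.67.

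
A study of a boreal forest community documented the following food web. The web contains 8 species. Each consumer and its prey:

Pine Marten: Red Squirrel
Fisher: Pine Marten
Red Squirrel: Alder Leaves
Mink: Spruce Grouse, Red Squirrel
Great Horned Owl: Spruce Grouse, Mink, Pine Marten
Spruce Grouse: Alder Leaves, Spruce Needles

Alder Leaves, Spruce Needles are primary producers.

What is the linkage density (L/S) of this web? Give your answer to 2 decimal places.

There are L = 10 links among S = 8 species.
L/S = 10/8 = 1.2500 ≈ 1.25.

L/S = 1.25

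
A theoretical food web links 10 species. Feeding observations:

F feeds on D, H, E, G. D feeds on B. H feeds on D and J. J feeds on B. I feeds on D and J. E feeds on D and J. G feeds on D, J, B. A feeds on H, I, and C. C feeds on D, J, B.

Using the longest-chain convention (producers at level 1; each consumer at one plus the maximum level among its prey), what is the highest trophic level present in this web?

4

Producers (level 1): B.
B → D → H → F gives F level 4.
No species has a prey at level 4, so no species reaches level 5.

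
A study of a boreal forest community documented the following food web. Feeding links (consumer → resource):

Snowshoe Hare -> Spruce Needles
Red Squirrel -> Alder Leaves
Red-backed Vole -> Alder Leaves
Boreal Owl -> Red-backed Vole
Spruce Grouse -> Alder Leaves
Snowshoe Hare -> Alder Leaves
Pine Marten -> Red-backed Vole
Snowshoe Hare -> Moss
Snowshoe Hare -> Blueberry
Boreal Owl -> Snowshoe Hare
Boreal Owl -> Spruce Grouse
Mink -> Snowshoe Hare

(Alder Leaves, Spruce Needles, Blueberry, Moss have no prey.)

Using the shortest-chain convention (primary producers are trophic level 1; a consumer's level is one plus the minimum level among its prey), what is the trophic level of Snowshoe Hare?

Alder Leaves is a producer → level 1.
Snowshoe Hare eats Alder Leaves → level 2.

Trophic level 2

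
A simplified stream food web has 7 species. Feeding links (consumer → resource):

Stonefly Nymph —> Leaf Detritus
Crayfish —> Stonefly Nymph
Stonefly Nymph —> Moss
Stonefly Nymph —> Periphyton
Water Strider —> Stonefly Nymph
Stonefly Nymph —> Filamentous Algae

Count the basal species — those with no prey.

4

Basal species (no prey listed): Leaf Detritus, Moss, Periphyton, Filamentous Algae.
Count: 4.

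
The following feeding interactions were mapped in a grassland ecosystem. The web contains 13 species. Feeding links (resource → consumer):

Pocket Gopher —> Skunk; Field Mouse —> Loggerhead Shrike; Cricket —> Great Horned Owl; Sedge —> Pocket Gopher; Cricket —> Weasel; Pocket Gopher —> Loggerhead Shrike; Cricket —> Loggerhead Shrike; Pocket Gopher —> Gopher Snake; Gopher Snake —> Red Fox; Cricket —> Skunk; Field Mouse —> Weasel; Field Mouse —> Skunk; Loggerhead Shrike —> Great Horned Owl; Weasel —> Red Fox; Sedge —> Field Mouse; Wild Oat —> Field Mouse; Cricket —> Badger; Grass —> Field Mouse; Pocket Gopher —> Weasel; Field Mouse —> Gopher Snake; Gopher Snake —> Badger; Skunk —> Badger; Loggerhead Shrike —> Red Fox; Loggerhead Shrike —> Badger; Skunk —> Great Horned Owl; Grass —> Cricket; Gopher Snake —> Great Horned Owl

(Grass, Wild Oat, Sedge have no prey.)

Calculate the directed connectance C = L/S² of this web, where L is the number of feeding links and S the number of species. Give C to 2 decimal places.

The web has S = 13 species and L = 27 feeding links.
C = L / S² = 27 / 169 = 0.1598 ≈ 0.16.

C = 0.16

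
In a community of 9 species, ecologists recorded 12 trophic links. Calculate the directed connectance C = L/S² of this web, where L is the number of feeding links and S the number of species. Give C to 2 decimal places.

The web has S = 9 species and L = 12 feeding links.
C = L / S² = 12 / 81 = 0.1481 ≈ 0.15.

C = 0.15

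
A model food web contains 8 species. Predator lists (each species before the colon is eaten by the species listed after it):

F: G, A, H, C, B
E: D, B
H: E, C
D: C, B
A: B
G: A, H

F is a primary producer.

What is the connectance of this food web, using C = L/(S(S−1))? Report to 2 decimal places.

The web has S = 8 species and L = 14 feeding links.
C = L / (S(S−1)) = 14 / 56 = 0.2500 ≈ 0.25.

C = 0.25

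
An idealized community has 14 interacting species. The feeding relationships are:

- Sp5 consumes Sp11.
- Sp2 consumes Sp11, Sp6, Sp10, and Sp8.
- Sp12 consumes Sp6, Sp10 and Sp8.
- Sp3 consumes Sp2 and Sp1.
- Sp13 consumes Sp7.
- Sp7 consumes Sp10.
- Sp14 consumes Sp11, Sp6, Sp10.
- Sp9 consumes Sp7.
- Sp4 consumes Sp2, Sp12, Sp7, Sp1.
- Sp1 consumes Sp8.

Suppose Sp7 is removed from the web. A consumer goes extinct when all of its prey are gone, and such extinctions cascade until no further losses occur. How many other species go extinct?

Remove Sp7.
Round 1: Sp9 (all prey gone), Sp13 (all prey gone) → extinct.
No further losses. Total secondary extinctions: 2.

2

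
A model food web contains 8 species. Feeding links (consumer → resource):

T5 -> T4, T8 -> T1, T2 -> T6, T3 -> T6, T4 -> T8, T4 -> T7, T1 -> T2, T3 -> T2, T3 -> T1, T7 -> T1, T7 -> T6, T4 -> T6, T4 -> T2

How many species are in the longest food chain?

6 species

One longest chain: T6 → T2 → T1 → T7 → T4 → T5.
It has 6 species and 5 links.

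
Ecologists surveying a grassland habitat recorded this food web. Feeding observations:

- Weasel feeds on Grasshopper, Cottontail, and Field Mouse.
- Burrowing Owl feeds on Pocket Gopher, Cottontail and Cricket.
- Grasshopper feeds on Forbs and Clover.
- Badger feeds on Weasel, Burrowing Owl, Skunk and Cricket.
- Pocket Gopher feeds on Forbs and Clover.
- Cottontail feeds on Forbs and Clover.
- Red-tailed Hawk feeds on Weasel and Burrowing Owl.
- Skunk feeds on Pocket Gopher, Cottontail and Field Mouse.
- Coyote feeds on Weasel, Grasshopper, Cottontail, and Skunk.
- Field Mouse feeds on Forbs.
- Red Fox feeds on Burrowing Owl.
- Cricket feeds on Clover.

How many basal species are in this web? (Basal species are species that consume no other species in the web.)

Basal species (no prey listed): Clover, Forbs.
Count: 2.

2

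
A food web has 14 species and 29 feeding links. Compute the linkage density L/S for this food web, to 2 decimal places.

There are L = 29 links among S = 14 species.
L/S = 29/14 = 2.0714 ≈ 2.07.

L/S = 2.07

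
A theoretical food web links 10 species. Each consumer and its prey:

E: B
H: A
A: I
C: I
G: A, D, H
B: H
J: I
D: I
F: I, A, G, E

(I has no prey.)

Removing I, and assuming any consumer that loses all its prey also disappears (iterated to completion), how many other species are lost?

9

Remove I.
Round 1: J (all prey gone), A (all prey gone), C (all prey gone), D (all prey gone) → extinct.
Round 2: H (all prey gone) → extinct.
Round 3: B (all prey gone), G (all prey gone) → extinct.
Round 4: E (all prey gone) → extinct.
Round 5: F (all prey gone) → extinct.
No further losses. Total secondary extinctions: 9.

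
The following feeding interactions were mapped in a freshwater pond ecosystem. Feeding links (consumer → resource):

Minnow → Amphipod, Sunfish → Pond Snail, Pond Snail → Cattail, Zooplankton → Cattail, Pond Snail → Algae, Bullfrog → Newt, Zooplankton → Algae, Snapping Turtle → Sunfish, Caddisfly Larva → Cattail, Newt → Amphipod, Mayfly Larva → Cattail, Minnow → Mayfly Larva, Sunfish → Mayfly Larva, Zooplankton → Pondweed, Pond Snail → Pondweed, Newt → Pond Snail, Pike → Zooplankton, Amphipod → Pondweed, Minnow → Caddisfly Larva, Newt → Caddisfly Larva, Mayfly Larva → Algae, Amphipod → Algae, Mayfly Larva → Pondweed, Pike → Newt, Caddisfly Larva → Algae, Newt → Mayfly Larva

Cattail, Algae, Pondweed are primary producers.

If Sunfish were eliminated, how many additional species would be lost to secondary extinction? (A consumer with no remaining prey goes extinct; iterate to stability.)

1

Remove Sunfish.
Round 1: Snapping Turtle (all prey gone) → extinct.
No further losses. Total secondary extinctions: 1.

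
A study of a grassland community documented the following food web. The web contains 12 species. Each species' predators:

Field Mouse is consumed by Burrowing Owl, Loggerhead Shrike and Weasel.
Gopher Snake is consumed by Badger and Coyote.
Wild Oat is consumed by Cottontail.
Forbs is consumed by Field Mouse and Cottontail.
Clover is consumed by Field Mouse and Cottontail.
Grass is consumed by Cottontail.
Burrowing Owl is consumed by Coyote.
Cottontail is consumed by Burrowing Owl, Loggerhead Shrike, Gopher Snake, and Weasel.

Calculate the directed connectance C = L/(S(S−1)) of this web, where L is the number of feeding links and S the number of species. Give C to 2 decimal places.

The web has S = 12 species and L = 16 feeding links.
C = L / (S(S−1)) = 16 / 132 = 0.1212 ≈ 0.12.

C = 0.12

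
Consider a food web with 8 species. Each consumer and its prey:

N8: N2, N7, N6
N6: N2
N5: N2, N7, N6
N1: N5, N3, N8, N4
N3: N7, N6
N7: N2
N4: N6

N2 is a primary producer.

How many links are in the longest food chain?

One longest chain: N2 → N7 → N5 → N1.
It has 4 species and 3 links.

3 links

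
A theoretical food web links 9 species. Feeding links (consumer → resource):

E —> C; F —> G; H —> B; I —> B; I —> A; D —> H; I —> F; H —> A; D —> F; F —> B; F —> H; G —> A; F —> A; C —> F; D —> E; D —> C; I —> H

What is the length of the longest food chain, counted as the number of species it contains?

One longest chain: A → G → F → C → E → D.
It has 6 species and 5 links.

6 species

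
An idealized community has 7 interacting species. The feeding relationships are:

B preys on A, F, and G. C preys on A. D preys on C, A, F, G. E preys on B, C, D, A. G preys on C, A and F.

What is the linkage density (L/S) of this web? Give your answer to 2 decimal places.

There are L = 15 links among S = 7 species.
L/S = 15/7 = 2.1429 ≈ 2.14.

L/S = 2.14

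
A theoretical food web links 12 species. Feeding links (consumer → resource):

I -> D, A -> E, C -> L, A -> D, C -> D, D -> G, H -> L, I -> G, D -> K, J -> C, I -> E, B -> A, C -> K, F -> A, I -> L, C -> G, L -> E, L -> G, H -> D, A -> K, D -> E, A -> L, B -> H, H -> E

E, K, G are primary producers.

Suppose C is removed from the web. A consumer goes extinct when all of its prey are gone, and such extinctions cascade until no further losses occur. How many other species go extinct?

1

Remove C.
Round 1: J (all prey gone) → extinct.
No further losses. Total secondary extinctions: 1.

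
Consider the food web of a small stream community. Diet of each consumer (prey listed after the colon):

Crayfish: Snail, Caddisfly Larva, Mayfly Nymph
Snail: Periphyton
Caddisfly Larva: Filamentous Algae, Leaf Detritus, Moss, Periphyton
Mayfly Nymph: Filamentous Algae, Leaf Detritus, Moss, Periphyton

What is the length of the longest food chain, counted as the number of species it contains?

One longest chain: Periphyton → Snail → Crayfish.
It has 3 species and 2 links.

3 species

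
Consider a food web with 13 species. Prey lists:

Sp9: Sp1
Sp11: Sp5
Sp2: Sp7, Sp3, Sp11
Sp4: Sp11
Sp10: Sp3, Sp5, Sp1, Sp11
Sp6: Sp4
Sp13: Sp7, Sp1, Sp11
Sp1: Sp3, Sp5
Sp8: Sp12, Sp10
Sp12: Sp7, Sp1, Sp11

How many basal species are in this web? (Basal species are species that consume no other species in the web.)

Basal species (no prey listed): Sp7, Sp3, Sp5.
Count: 3.

3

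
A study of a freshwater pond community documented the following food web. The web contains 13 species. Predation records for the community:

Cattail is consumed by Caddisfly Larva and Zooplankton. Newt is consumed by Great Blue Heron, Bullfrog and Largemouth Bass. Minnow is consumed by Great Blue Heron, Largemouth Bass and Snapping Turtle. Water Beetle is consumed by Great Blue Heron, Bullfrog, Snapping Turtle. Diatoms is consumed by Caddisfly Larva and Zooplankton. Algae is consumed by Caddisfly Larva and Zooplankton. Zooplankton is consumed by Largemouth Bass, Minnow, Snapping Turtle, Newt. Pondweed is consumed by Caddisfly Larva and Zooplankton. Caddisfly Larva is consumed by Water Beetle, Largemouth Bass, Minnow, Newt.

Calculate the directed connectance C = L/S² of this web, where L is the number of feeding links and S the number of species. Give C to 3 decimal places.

C = 0.148

The web has S = 13 species and L = 25 feeding links.
C = L / S² = 25 / 169 = 0.1479 ≈ 0.148.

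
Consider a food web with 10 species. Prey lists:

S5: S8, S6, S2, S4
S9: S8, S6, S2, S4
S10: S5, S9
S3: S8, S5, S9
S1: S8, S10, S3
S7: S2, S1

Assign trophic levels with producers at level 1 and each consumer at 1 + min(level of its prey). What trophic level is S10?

S8 is a producer → level 1.
S5 eats S8 → level 2.
S10 eats S5 → level 3.
No prey of S10 is below level 2, so 3 is the minimum.

Trophic level 3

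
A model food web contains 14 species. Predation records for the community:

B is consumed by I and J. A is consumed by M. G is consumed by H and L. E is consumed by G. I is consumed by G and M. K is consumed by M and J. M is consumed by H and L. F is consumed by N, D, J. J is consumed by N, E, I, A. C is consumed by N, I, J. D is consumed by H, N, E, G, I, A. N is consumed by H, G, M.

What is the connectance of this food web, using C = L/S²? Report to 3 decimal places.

C = 0.158

The web has S = 14 species and L = 31 feeding links.
C = L / S² = 31 / 196 = 0.1582 ≈ 0.158.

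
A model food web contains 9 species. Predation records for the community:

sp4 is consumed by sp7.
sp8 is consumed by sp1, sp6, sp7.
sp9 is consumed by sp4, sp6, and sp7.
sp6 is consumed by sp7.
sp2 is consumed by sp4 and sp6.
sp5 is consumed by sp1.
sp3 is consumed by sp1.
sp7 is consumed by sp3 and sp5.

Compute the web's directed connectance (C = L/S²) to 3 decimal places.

The web has S = 9 species and L = 14 feeding links.
C = L / S² = 14 / 81 = 0.1728 ≈ 0.173.

C = 0.173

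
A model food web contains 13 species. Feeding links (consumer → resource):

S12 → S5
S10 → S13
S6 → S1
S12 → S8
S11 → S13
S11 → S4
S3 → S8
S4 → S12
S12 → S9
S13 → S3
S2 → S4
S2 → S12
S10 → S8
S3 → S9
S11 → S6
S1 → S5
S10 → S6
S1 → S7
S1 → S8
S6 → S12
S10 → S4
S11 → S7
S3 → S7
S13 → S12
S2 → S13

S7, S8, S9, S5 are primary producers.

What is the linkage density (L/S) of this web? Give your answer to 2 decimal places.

There are L = 25 links among S = 13 species.
L/S = 25/13 = 1.9231 ≈ 1.92.

L/S = 1.92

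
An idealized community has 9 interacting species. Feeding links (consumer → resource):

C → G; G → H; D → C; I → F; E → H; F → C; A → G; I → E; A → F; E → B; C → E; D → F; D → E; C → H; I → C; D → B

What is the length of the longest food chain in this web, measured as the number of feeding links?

One longest chain: H → E → C → F → A.
It has 5 species and 4 links.

4 links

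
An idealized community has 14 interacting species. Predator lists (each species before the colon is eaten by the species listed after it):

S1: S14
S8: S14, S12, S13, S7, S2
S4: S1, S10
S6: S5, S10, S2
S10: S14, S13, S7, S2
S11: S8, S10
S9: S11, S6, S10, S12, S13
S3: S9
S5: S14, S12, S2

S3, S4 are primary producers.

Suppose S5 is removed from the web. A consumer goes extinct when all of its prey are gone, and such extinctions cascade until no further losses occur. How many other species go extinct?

0

Remove S5.
Every predator of it retains at least one other prey: S14 still has S1, S8, S10; S12 still has S9, S8; S2 still has S6, S8, S10.
No consumer loses all prey, so no secondary extinctions occur.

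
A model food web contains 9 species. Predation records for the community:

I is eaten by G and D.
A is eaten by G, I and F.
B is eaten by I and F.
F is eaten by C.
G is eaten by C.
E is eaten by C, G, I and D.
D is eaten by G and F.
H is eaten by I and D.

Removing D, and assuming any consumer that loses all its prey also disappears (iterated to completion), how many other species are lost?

Remove D.
Every predator of it retains at least one other prey: G still has A, E, I; F still has A, B.
No consumer loses all prey, so no secondary extinctions occur.

0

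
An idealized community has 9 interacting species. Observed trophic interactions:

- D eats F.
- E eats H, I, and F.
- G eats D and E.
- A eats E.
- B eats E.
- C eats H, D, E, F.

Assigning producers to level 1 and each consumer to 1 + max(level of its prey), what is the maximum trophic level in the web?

3

Producers (level 1): I, H, F.
I → E → C gives C level 3.
No species has a prey at level 3, so no species reaches level 4.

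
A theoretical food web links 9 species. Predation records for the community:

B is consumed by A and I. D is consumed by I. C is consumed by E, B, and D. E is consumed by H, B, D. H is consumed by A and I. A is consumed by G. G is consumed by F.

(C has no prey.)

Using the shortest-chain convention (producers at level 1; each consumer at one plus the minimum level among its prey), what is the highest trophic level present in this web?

Producers (level 1): C.
Following each consumer down to its lowest-level prey: C → B → A → G → F (levels 1 through 5).
All prey of F (G 4) are at level 4 or above, so F is at level 1 + 4 = 5.
Every consumer has at least one prey at level 4 or below, so none exceeds level 5.

5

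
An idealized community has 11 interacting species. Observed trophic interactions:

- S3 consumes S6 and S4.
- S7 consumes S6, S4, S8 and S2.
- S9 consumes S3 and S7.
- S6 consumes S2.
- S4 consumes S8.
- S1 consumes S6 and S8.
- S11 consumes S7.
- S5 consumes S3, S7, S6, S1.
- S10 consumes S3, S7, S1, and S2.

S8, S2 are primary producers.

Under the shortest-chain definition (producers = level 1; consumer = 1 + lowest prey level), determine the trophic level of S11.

Trophic level 3

S8 is a producer → level 1.
S7 eats S8 → level 2.
S11 eats S7 → level 3.
No prey of S11 is below level 2, so 3 is the minimum.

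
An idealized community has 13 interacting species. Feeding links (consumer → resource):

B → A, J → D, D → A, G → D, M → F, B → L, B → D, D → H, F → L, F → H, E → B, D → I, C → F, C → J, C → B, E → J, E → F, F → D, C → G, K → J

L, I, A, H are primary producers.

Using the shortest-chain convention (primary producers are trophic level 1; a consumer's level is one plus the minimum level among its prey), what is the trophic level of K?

I is a producer → level 1.
D eats I → level 2.
J eats D → level 3.
K eats J → level 4.
No prey of K is below level 3, so 4 is the minimum.

Trophic level 4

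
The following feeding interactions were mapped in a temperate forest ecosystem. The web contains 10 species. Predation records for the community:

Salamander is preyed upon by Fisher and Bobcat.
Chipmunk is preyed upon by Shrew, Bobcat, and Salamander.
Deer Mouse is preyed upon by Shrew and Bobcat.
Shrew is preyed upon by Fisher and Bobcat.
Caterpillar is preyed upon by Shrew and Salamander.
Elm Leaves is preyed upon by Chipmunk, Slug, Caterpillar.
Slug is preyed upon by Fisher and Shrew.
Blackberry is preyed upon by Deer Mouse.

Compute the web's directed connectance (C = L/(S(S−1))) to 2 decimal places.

The web has S = 10 species and L = 17 feeding links.
C = L / (S(S−1)) = 17 / 90 = 0.1889 ≈ 0.19.

C = 0.19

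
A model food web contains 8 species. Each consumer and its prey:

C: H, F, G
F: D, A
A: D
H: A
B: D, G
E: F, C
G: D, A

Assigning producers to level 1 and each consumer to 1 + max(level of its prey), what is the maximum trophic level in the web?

5

Producers (level 1): D.
D → A → H → C → E gives E level 5.
No species has a prey at level 5, so no species reaches level 6.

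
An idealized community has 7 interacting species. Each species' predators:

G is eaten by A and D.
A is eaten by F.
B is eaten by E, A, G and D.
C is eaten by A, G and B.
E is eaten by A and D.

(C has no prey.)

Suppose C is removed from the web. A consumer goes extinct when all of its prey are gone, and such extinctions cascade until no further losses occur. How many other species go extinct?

Remove C.
Round 1: B (all prey gone) → extinct.
Round 2: E (all prey gone), G (all prey gone) → extinct.
Round 3: D (all prey gone), A (all prey gone) → extinct.
Round 4: F (all prey gone) → extinct.
No further losses. Total secondary extinctions: 6.

6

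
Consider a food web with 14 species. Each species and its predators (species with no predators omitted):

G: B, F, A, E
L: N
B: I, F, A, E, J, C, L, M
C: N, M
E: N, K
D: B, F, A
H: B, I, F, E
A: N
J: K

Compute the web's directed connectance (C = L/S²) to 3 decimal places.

The web has S = 14 species and L = 26 feeding links.
C = L / S² = 26 / 196 = 0.1327 ≈ 0.133.

C = 0.133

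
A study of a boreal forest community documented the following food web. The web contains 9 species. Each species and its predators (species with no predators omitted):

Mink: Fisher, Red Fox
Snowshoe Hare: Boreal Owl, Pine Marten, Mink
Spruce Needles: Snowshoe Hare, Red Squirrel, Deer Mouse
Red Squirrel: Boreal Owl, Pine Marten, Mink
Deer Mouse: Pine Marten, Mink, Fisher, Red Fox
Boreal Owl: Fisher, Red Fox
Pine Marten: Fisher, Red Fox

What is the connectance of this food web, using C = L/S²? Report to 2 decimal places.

C = 0.23

The web has S = 9 species and L = 19 feeding links.
C = L / S² = 19 / 81 = 0.2346 ≈ 0.23.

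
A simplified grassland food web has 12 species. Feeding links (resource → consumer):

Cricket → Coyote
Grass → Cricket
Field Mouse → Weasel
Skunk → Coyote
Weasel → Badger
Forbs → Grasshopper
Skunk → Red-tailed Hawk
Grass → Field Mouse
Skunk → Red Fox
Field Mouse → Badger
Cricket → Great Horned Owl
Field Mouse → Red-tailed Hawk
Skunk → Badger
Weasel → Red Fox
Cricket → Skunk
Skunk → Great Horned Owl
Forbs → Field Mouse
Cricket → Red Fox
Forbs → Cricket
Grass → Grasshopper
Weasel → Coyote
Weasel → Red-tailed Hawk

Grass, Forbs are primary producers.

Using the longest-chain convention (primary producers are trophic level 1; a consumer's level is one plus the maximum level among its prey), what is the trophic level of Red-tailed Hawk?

Grass is a producer → level 1.
Field Mouse eats Grass (level 1); other prey at levels: Forbs 1 → level 2.
Weasel eats Field Mouse → level 3.
Red-tailed Hawk eats Weasel (level 3); other prey at levels: Field Mouse 2, Skunk 3 → level 4.

Trophic level 4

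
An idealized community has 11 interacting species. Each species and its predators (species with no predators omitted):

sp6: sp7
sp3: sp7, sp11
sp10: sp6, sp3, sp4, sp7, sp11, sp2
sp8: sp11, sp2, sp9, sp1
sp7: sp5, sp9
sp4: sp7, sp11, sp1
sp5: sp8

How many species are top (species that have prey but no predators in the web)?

Top species (has prey, but nothing eats it): sp11, sp2, sp9, sp1.
Count: 4.

4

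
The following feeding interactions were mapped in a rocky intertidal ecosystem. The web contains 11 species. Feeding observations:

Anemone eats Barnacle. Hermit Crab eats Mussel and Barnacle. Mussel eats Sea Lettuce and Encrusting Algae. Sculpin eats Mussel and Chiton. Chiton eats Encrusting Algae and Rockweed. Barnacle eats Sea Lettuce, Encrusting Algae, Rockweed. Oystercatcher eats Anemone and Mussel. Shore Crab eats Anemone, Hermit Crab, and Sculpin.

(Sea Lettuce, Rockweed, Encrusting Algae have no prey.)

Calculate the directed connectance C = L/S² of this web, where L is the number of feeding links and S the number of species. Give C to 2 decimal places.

The web has S = 11 species and L = 17 feeding links.
C = L / S² = 17 / 121 = 0.1405 ≈ 0.14.

C = 0.14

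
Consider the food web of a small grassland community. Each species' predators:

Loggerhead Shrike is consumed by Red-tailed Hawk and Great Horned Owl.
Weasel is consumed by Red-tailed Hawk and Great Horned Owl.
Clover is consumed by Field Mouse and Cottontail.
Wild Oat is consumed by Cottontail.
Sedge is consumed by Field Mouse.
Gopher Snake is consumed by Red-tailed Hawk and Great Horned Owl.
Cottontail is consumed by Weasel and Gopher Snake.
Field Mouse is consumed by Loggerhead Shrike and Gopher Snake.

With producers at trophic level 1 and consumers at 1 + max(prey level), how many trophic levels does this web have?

Producers (level 1): Clover, Wild Oat, Sedge.
Clover → Field Mouse → Gopher Snake → Red-tailed Hawk gives Red-tailed Hawk level 4.
No species has a prey at level 4, so no species reaches level 5.

4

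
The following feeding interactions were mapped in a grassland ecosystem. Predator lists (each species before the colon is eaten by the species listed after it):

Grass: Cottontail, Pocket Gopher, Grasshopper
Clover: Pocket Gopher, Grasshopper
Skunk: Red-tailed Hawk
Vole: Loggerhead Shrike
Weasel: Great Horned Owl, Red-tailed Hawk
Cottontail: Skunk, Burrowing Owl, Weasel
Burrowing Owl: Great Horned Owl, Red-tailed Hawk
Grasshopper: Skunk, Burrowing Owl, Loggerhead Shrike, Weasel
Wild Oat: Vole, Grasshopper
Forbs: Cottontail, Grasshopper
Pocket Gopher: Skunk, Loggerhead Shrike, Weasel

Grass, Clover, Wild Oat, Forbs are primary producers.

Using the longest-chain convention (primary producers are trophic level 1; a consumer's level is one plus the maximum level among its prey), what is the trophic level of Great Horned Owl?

Grass is a producer → level 1.
Cottontail eats Grass (level 1); other prey at levels: Forbs 1 → level 2.
Burrowing Owl eats Cottontail (level 2); other prey at levels: Grasshopper 2 → level 3.
Great Horned Owl eats Burrowing Owl (level 3); other prey at levels: Weasel 3 → level 4.

Trophic level 4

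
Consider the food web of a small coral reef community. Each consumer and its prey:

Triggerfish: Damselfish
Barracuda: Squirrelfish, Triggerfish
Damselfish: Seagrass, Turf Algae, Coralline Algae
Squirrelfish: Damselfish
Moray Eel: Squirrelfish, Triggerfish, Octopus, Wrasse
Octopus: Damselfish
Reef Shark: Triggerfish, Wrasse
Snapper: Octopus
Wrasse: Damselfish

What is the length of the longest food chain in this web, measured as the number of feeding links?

3 links

One longest chain: Seagrass → Damselfish → Triggerfish → Reef Shark.
It has 4 species and 3 links.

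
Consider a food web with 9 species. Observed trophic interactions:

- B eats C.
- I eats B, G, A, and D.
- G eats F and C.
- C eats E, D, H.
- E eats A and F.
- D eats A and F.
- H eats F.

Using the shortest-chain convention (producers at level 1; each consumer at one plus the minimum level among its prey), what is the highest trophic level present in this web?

Producers (level 1): A, F.
Following each consumer down to its lowest-level prey: A → D → C → B (levels 1 through 4).
All prey of B (C 3) are at level 3 or above, so B is at level 1 + 3 = 4.
Every consumer has at least one prey at level 3 or below, so none exceeds level 4.

4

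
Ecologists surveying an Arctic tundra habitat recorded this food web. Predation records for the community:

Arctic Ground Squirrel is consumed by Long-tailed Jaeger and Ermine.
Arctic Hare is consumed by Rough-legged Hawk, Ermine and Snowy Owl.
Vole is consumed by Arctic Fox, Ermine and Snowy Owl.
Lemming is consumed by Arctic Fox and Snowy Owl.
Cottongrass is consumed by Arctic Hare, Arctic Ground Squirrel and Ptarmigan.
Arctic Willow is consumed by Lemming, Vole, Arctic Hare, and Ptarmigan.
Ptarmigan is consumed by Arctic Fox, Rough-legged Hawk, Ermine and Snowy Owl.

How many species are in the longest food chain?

3 species

One longest chain: Cottongrass → Arctic Ground Squirrel → Long-tailed Jaeger.
It has 3 species and 2 links.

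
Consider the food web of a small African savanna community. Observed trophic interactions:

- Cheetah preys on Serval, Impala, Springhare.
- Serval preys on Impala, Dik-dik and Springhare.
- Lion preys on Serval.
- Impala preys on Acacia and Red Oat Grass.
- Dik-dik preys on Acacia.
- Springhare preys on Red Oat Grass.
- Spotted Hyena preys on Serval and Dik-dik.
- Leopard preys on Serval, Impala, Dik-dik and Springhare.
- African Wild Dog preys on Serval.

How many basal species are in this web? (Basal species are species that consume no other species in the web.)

2

Basal species (no prey listed): Acacia, Red Oat Grass.
Count: 2.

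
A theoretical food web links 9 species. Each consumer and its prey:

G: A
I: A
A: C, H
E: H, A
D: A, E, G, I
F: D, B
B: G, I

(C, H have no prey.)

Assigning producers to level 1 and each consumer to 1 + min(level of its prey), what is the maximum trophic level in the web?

4

Producers (level 1): C, H.
Following each consumer down to its lowest-level prey: C → A → D → F (levels 1 through 4).
All prey of F (D 3, B 4) are at level 3 or above, so F is at level 1 + 3 = 4.
Every consumer has at least one prey at level 3 or below, so none exceeds level 4.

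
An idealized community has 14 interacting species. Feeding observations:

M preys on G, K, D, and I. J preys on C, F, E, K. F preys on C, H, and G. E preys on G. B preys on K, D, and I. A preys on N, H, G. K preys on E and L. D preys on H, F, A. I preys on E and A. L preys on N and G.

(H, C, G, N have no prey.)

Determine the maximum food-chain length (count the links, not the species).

3 links

One longest chain: G → L → K → B.
It has 4 species and 3 links.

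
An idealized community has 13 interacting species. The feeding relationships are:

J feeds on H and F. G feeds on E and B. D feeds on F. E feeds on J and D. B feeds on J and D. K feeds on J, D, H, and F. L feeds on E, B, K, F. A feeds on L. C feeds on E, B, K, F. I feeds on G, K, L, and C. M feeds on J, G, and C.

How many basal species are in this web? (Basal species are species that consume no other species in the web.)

Basal species (no prey listed): F, H.
Count: 2.

2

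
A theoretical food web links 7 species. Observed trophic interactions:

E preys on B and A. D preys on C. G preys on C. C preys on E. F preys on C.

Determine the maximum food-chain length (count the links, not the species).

3 links

One longest chain: B → E → C → F.
It has 4 species and 3 links.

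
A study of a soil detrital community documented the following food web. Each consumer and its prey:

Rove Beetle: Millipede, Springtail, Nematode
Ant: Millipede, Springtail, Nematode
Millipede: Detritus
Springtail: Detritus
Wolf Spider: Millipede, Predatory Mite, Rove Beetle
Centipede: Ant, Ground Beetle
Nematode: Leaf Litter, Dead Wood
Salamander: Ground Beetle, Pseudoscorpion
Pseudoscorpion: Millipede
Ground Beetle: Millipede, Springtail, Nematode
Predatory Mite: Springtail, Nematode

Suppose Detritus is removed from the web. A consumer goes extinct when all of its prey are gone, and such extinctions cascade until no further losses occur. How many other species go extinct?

3

Remove Detritus.
Round 1: Millipede (all prey gone), Springtail (all prey gone) → extinct.
Round 2: Pseudoscorpion (all prey gone) → extinct.
No further losses. Total secondary extinctions: 3.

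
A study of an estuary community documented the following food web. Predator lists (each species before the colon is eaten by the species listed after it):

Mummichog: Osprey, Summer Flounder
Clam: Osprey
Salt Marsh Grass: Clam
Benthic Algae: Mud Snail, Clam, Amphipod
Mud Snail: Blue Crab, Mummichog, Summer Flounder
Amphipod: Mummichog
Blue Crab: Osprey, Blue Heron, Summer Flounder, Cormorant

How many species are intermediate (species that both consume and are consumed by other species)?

Intermediate species (has both prey and predators): Mud Snail, Clam, Amphipod, Blue Crab, Mummichog.
Count: 5.

5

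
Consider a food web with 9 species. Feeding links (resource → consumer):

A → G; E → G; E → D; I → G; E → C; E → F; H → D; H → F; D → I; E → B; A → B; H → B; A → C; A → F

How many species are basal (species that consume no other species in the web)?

3

Basal species (no prey listed): A, E, H.
Count: 3.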